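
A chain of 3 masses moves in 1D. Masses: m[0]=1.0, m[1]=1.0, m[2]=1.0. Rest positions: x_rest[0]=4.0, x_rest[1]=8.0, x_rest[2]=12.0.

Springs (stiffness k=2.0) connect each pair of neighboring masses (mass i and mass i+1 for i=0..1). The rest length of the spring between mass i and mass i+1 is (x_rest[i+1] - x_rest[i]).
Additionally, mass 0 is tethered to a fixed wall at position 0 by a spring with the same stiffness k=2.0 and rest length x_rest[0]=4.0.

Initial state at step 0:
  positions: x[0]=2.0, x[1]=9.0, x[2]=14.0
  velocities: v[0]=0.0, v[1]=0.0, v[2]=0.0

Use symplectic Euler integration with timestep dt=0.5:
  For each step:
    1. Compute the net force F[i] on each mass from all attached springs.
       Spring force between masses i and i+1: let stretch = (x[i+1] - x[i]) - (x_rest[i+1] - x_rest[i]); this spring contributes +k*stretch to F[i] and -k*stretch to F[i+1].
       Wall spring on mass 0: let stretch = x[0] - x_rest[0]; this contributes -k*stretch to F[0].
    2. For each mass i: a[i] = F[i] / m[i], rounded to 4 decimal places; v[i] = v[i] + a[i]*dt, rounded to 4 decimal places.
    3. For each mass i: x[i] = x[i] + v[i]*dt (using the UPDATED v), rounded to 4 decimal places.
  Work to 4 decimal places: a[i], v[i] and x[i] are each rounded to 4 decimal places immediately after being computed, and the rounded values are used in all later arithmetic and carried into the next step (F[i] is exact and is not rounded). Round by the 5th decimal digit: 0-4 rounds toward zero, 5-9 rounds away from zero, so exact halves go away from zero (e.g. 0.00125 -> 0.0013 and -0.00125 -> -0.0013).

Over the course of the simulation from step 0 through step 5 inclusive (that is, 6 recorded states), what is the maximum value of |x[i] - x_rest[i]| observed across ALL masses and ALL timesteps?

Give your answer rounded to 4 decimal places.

Answer: 2.5000

Derivation:
Step 0: x=[2.0000 9.0000 14.0000] v=[0.0000 0.0000 0.0000]
Step 1: x=[4.5000 8.0000 13.5000] v=[5.0000 -2.0000 -1.0000]
Step 2: x=[6.5000 8.0000 12.2500] v=[4.0000 0.0000 -2.5000]
Step 3: x=[6.0000 9.3750 10.8750] v=[-1.0000 2.7500 -2.7500]
Step 4: x=[4.1875 9.8125 10.7500] v=[-3.6250 0.8750 -0.2500]
Step 5: x=[3.0938 7.9063 12.1563] v=[-2.1875 -3.8125 2.8125]
Max displacement = 2.5000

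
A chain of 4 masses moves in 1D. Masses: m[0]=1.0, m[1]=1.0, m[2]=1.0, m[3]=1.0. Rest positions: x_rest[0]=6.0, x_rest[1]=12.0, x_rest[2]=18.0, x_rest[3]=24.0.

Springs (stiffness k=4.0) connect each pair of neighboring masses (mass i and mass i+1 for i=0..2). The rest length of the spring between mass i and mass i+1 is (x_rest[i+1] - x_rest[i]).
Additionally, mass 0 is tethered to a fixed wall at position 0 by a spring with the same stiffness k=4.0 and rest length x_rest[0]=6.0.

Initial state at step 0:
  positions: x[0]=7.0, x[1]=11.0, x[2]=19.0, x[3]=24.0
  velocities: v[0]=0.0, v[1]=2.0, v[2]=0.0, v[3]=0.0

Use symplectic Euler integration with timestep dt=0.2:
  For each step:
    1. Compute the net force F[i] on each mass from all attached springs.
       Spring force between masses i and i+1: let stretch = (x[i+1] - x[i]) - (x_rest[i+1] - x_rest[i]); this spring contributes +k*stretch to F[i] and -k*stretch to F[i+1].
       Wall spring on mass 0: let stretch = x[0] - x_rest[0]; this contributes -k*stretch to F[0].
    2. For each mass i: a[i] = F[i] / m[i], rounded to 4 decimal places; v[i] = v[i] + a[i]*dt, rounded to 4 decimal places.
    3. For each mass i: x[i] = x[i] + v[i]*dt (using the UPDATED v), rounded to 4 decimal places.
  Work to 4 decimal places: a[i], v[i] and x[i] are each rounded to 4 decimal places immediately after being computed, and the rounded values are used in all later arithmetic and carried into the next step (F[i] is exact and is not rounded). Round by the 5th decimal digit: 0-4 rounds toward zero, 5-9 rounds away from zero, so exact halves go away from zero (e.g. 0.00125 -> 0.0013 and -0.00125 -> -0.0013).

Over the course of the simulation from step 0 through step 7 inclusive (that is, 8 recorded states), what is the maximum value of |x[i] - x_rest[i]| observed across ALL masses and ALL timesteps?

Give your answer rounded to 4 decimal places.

Answer: 1.9981

Derivation:
Step 0: x=[7.0000 11.0000 19.0000 24.0000] v=[0.0000 2.0000 0.0000 0.0000]
Step 1: x=[6.5200 12.0400 18.5200 24.1600] v=[-2.4000 5.2000 -2.4000 0.8000]
Step 2: x=[5.8800 13.2336 17.9056 24.3776] v=[-3.2000 5.9680 -3.0720 1.0880]
Step 3: x=[5.4758 13.9981 17.5792 24.5197] v=[-2.0211 3.8227 -1.6320 0.7104]
Step 4: x=[5.5590 13.9720 17.7903 24.5113] v=[0.4161 -0.1303 1.0555 -0.0420]
Step 5: x=[6.0989 13.2108 18.4658 24.3875] v=[2.6993 -3.8061 3.3777 -0.6188]
Step 6: x=[6.8008 12.1525 19.2480 24.2763] v=[3.5097 -5.2916 3.9111 -0.5562]
Step 7: x=[7.2709 11.3732 19.6995 24.3205] v=[2.3504 -3.8966 2.2573 0.2212]
Max displacement = 1.9981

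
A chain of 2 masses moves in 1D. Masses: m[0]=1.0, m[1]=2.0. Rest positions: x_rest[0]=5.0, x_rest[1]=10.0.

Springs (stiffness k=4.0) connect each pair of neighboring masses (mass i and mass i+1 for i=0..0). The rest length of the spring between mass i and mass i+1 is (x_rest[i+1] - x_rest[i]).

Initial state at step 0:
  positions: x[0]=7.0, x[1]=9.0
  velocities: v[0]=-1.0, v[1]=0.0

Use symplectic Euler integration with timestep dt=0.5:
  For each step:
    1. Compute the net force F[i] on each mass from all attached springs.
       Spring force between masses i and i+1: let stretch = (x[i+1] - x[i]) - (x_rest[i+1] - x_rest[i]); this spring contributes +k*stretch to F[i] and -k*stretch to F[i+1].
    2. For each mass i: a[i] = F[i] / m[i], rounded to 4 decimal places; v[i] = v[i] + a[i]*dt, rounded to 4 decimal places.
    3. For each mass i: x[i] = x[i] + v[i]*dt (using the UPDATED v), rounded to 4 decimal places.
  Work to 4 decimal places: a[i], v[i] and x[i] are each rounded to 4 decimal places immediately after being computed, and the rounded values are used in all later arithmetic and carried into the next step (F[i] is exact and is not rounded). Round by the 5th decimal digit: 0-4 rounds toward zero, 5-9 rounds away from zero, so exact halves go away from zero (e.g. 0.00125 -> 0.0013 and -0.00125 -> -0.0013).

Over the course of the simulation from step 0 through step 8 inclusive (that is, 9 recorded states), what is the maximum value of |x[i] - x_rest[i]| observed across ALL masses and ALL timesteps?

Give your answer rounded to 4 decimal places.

Step 0: x=[7.0000 9.0000] v=[-1.0000 0.0000]
Step 1: x=[3.5000 10.5000] v=[-7.0000 3.0000]
Step 2: x=[2.0000 11.0000] v=[-3.0000 1.0000]
Step 3: x=[4.5000 9.5000] v=[5.0000 -3.0000]
Step 4: x=[7.0000 8.0000] v=[5.0000 -3.0000]
Step 5: x=[5.5000 8.5000] v=[-3.0000 1.0000]
Step 6: x=[2.0000 10.0000] v=[-7.0000 3.0000]
Step 7: x=[1.5000 10.0000] v=[-1.0000 0.0000]
Step 8: x=[4.5000 8.2500] v=[6.0000 -3.5000]
Max displacement = 3.5000

Answer: 3.5000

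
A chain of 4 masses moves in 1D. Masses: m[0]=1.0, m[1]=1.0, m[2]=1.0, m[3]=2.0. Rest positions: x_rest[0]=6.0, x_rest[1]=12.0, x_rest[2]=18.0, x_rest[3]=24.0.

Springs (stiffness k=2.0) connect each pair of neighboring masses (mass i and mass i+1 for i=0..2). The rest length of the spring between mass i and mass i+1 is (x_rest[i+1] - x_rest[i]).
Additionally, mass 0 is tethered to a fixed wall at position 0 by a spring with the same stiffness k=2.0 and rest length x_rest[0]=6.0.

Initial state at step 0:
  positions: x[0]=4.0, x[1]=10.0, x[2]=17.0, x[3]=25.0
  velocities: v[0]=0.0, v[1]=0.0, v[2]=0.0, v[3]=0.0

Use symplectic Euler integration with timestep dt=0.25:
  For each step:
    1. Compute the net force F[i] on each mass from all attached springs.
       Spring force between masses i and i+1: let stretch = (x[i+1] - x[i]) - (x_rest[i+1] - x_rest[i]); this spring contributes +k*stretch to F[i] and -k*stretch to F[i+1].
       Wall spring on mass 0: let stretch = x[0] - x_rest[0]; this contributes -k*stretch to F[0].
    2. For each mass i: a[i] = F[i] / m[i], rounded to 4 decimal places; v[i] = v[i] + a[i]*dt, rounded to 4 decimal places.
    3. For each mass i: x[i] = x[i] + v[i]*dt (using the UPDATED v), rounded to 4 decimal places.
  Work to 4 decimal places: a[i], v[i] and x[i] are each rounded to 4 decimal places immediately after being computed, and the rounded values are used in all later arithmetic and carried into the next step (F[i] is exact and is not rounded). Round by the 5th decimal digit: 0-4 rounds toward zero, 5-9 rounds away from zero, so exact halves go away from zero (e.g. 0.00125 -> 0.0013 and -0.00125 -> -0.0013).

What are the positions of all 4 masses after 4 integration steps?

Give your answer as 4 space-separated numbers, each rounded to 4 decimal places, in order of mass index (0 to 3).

Step 0: x=[4.0000 10.0000 17.0000 25.0000] v=[0.0000 0.0000 0.0000 0.0000]
Step 1: x=[4.2500 10.1250 17.1250 24.8750] v=[1.0000 0.5000 0.5000 -0.5000]
Step 2: x=[4.7031 10.3906 17.3438 24.6406] v=[1.8125 1.0625 0.8750 -0.9375]
Step 3: x=[5.2793 10.8145 17.6055 24.3252] v=[2.3047 1.6954 1.0468 -1.2617]
Step 4: x=[5.8875 11.3953 17.8583 23.9648] v=[2.4327 2.3233 1.0112 -1.4416]

Answer: 5.8875 11.3953 17.8583 23.9648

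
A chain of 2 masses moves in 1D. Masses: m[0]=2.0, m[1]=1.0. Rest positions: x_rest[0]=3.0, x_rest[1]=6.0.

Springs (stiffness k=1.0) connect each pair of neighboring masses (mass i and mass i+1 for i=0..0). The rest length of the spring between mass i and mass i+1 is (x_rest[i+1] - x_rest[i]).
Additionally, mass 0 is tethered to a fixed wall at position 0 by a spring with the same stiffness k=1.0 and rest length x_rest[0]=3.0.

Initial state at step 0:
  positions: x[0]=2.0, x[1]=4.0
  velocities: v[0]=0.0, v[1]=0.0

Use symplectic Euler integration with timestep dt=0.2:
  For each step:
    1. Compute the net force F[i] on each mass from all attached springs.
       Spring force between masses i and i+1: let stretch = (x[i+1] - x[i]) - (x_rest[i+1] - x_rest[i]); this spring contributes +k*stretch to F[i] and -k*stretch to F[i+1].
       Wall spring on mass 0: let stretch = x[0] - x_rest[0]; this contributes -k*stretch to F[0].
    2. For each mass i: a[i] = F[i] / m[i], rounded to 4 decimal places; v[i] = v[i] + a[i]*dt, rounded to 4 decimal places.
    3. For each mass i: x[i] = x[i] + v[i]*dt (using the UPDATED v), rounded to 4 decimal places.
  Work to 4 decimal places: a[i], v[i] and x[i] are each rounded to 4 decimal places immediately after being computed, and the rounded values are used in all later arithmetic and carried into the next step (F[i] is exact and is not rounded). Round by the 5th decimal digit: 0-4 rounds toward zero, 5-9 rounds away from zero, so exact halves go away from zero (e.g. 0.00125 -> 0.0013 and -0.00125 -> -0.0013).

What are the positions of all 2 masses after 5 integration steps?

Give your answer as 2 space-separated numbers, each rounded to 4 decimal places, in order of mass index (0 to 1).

Answer: 2.0262 4.5467

Derivation:
Step 0: x=[2.0000 4.0000] v=[0.0000 0.0000]
Step 1: x=[2.0000 4.0400] v=[0.0000 0.2000]
Step 2: x=[2.0008 4.1184] v=[0.0040 0.3920]
Step 3: x=[2.0039 4.2321] v=[0.0157 0.5685]
Step 4: x=[2.0115 4.3767] v=[0.0381 0.7229]
Step 5: x=[2.0262 4.5467] v=[0.0735 0.8499]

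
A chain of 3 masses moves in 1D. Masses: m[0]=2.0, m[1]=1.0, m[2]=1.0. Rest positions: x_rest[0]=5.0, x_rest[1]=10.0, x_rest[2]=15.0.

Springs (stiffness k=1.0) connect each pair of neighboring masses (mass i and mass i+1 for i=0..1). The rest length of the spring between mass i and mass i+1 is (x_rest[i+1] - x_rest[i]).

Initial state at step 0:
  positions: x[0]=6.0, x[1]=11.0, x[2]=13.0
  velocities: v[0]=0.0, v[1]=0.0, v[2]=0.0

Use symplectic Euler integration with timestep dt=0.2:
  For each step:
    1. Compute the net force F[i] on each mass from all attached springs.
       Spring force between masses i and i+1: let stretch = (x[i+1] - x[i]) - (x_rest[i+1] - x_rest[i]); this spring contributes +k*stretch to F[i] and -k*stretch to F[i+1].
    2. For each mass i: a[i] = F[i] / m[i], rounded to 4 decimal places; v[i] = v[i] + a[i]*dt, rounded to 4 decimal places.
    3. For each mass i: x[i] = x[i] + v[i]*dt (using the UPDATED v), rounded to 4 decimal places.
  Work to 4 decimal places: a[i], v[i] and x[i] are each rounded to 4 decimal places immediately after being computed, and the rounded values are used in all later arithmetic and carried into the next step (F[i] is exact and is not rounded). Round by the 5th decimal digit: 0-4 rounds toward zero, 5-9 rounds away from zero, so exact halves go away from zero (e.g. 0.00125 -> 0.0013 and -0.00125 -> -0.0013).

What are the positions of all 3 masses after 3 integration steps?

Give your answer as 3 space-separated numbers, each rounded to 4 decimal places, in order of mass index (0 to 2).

Step 0: x=[6.0000 11.0000 13.0000] v=[0.0000 0.0000 0.0000]
Step 1: x=[6.0000 10.8800 13.1200] v=[0.0000 -0.6000 0.6000]
Step 2: x=[5.9976 10.6544 13.3504] v=[-0.0120 -1.1280 1.1520]
Step 3: x=[5.9883 10.3504 13.6730] v=[-0.0463 -1.5202 1.6128]

Answer: 5.9883 10.3504 13.6730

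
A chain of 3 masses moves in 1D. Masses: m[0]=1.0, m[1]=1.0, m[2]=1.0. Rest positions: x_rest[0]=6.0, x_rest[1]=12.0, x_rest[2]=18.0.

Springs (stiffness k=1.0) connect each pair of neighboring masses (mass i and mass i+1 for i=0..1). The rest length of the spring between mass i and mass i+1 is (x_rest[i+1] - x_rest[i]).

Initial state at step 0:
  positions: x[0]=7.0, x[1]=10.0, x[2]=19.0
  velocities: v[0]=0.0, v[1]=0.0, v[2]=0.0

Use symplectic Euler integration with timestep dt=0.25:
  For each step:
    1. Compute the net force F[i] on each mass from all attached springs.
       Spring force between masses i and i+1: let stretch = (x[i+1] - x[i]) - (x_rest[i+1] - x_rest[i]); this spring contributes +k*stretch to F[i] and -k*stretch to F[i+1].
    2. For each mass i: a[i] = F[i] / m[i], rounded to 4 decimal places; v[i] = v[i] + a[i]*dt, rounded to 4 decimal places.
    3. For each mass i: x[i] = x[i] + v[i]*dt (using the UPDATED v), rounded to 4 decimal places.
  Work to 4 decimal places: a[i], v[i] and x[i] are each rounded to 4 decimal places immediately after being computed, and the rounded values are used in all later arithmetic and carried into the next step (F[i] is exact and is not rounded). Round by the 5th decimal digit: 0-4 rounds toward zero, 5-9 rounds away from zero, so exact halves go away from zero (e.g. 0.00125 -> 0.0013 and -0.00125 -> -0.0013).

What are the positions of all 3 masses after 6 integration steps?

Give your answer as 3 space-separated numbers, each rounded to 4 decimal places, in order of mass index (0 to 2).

Answer: 5.0230 13.9545 17.0230

Derivation:
Step 0: x=[7.0000 10.0000 19.0000] v=[0.0000 0.0000 0.0000]
Step 1: x=[6.8125 10.3750 18.8125] v=[-0.7500 1.5000 -0.7500]
Step 2: x=[6.4727 11.0547 18.4727] v=[-1.3594 2.7188 -1.3594]
Step 3: x=[6.0442 11.9117 18.0442] v=[-1.7139 3.4278 -1.7139]
Step 4: x=[5.6075 12.7852 17.6075] v=[-1.7470 3.4941 -1.7470]
Step 5: x=[5.2444 13.5115 17.2444] v=[-1.4526 2.9053 -1.4526]
Step 6: x=[5.0230 13.9545 17.0230] v=[-0.8858 1.7718 -0.8858]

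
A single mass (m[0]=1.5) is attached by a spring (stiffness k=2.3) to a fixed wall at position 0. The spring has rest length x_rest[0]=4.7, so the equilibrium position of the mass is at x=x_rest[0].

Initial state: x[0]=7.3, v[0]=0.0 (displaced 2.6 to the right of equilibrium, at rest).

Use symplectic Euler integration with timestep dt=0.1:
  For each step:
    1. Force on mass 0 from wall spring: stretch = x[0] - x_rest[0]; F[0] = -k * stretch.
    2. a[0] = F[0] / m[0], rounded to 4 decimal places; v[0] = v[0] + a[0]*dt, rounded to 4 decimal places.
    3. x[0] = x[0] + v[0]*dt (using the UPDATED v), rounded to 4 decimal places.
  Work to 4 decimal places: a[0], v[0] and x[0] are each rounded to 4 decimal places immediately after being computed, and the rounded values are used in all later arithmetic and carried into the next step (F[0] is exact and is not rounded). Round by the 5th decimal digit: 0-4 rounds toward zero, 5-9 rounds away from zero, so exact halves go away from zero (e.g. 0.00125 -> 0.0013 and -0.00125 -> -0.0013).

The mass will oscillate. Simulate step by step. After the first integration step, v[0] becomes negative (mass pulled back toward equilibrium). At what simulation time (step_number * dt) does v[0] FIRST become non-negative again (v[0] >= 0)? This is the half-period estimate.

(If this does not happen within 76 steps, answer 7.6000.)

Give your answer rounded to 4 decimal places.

Step 0: x=[7.3000] v=[0.0000]
Step 1: x=[7.2601] v=[-0.3987]
Step 2: x=[7.1810] v=[-0.7913]
Step 3: x=[7.0638] v=[-1.1717]
Step 4: x=[6.9104] v=[-1.5342]
Step 5: x=[6.7231] v=[-1.8731]
Step 6: x=[6.5048] v=[-2.1833]
Step 7: x=[6.2588] v=[-2.4600]
Step 8: x=[5.9889] v=[-2.6990]
Step 9: x=[5.6992] v=[-2.8966]
Step 10: x=[5.3942] v=[-3.0498]
Step 11: x=[5.0786] v=[-3.1562]
Step 12: x=[4.7572] v=[-3.2143]
Step 13: x=[4.4349] v=[-3.2231]
Step 14: x=[4.1167] v=[-3.1825]
Step 15: x=[3.8074] v=[-3.0931]
Step 16: x=[3.5118] v=[-2.9562]
Step 17: x=[3.2344] v=[-2.7740]
Step 18: x=[2.9795] v=[-2.5493]
Step 19: x=[2.7510] v=[-2.2855]
Step 20: x=[2.5523] v=[-1.9867]
Step 21: x=[2.3866] v=[-1.6574]
Step 22: x=[2.2563] v=[-1.3027]
Step 23: x=[2.1635] v=[-0.9280]
Step 24: x=[2.1096] v=[-0.5391]
Step 25: x=[2.0954] v=[-0.1419]
Step 26: x=[2.1212] v=[0.2575]
First v>=0 after going negative at step 26, time=2.6000

Answer: 2.6000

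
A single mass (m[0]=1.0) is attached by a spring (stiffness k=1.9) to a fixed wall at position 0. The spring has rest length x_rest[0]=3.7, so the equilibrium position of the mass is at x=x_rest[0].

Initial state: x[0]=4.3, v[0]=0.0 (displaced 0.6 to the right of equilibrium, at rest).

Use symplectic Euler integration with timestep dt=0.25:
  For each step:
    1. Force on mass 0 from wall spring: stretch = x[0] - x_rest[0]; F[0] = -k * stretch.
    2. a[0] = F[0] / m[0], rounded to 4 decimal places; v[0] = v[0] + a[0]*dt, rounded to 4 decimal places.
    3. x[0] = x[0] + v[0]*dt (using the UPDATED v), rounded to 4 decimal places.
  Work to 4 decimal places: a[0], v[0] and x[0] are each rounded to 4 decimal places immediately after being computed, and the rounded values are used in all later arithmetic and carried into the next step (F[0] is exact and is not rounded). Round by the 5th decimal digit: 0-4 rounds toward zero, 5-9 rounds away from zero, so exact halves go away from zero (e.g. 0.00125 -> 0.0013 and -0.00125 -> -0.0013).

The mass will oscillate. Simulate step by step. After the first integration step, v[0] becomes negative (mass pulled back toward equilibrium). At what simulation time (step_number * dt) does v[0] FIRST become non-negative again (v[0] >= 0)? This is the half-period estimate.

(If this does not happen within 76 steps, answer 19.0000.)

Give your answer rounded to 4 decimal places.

Answer: 2.5000

Derivation:
Step 0: x=[4.3000] v=[0.0000]
Step 1: x=[4.2288] v=[-0.2850]
Step 2: x=[4.0948] v=[-0.5362]
Step 3: x=[3.9139] v=[-0.7237]
Step 4: x=[3.7076] v=[-0.8253]
Step 5: x=[3.5004] v=[-0.8289]
Step 6: x=[3.3169] v=[-0.7341]
Step 7: x=[3.1789] v=[-0.5521]
Step 8: x=[3.1028] v=[-0.3046]
Step 9: x=[3.0976] v=[-0.0209]
Step 10: x=[3.1639] v=[0.2653]
First v>=0 after going negative at step 10, time=2.5000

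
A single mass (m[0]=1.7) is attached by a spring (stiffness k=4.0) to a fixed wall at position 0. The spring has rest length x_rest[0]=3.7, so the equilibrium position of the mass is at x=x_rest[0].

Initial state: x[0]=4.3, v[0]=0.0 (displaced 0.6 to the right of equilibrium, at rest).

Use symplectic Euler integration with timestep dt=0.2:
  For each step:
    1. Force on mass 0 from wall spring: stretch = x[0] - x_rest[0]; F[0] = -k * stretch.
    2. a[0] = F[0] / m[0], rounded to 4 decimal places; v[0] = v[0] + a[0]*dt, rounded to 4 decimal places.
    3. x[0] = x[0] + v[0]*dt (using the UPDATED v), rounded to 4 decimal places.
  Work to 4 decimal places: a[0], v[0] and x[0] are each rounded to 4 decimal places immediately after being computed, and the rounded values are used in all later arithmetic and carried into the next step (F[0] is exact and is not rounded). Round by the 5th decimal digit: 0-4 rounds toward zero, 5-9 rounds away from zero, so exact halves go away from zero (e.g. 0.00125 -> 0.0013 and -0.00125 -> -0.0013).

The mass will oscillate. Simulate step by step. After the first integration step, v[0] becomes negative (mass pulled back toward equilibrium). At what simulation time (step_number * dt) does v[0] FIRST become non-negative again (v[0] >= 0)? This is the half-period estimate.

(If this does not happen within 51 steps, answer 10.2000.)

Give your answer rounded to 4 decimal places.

Step 0: x=[4.3000] v=[0.0000]
Step 1: x=[4.2435] v=[-0.2824]
Step 2: x=[4.1359] v=[-0.5382]
Step 3: x=[3.9872] v=[-0.7433]
Step 4: x=[3.8115] v=[-0.8785]
Step 5: x=[3.6253] v=[-0.9310]
Step 6: x=[3.4461] v=[-0.8958]
Step 7: x=[3.2908] v=[-0.7763]
Step 8: x=[3.1741] v=[-0.5837]
Step 9: x=[3.1069] v=[-0.3362]
Step 10: x=[3.0955] v=[-0.0571]
Step 11: x=[3.1410] v=[0.2274]
First v>=0 after going negative at step 11, time=2.2000

Answer: 2.2000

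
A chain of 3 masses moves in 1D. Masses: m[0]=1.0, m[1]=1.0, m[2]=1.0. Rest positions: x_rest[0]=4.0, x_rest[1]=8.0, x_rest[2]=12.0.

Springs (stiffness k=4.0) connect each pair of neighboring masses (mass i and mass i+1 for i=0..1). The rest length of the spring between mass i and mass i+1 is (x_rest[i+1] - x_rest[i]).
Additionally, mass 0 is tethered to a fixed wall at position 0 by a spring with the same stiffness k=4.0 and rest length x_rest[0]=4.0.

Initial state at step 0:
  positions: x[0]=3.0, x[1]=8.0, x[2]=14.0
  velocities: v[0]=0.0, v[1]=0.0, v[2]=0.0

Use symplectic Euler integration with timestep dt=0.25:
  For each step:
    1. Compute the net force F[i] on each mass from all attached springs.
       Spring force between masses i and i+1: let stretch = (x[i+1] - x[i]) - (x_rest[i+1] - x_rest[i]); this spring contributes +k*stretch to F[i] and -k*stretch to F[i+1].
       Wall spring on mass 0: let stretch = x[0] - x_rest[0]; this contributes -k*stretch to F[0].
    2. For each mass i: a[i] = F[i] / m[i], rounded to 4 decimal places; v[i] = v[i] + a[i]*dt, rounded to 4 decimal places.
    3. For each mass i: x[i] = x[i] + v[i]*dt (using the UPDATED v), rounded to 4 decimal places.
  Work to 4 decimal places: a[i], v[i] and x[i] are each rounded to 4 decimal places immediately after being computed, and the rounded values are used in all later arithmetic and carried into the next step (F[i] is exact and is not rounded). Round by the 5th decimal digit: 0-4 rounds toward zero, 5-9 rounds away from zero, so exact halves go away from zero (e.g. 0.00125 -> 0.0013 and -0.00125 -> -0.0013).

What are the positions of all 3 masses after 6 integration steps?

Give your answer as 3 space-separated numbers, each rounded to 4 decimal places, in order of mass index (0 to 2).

Step 0: x=[3.0000 8.0000 14.0000] v=[0.0000 0.0000 0.0000]
Step 1: x=[3.5000 8.2500 13.5000] v=[2.0000 1.0000 -2.0000]
Step 2: x=[4.3125 8.6250 12.6875] v=[3.2500 1.5000 -3.2500]
Step 3: x=[5.1250 8.9375 11.8594] v=[3.2500 1.2500 -3.3125]
Step 4: x=[5.6094 9.0274 11.3008] v=[1.9375 0.3594 -2.2344]
Step 5: x=[5.5459 8.8311 11.1739] v=[-0.2539 -0.7852 -0.5078]
Step 6: x=[4.9173 8.3992 11.4613] v=[-2.5146 -1.7276 1.1494]

Answer: 4.9173 8.3992 11.4613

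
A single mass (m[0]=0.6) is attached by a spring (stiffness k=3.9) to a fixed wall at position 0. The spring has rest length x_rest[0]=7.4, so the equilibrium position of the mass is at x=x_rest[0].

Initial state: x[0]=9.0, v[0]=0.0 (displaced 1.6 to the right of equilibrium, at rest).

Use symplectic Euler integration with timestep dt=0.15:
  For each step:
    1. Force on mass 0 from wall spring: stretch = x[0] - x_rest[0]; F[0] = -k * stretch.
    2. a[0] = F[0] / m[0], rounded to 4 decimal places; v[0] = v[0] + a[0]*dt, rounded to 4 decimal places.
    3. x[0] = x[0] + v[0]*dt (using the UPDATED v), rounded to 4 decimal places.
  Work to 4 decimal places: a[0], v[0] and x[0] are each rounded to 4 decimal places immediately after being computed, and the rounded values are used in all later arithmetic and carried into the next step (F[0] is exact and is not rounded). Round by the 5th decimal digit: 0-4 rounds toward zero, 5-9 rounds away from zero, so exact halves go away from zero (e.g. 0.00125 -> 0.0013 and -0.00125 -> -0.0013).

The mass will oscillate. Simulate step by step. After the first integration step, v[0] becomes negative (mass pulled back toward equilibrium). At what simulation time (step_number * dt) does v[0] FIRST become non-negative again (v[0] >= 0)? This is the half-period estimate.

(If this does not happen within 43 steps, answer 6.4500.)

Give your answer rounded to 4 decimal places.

Answer: 1.3500

Derivation:
Step 0: x=[9.0000] v=[0.0000]
Step 1: x=[8.7660] v=[-1.5600]
Step 2: x=[8.3322] v=[-2.8919]
Step 3: x=[7.7621] v=[-3.8008]
Step 4: x=[7.1390] v=[-4.1539]
Step 5: x=[6.5541] v=[-3.8994]
Step 6: x=[6.0929] v=[-3.0746]
Step 7: x=[5.8229] v=[-1.8002]
Step 8: x=[5.7835] v=[-0.2625]
Step 9: x=[5.9805] v=[1.3136]
First v>=0 after going negative at step 9, time=1.3500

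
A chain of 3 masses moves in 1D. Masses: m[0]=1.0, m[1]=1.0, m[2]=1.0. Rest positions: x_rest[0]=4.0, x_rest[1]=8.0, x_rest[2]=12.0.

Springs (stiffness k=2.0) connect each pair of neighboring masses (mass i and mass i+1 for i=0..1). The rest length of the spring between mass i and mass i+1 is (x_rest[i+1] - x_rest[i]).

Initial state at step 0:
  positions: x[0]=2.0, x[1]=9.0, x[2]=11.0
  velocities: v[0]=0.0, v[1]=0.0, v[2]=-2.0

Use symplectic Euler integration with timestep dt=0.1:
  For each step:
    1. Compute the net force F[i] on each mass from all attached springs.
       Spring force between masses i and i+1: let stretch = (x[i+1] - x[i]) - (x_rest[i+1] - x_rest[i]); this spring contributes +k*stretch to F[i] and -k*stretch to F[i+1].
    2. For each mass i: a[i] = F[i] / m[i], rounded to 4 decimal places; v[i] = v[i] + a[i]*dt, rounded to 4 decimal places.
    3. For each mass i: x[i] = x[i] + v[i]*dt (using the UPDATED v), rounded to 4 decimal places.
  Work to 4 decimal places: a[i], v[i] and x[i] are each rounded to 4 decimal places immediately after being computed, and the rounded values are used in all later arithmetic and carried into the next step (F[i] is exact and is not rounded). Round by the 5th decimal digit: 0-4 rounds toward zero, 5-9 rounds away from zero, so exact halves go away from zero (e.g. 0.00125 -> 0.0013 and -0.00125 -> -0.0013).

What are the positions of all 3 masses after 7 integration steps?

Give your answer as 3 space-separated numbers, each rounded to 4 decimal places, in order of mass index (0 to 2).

Answer: 3.3043 6.6885 10.6073

Derivation:
Step 0: x=[2.0000 9.0000 11.0000] v=[0.0000 0.0000 -2.0000]
Step 1: x=[2.0600 8.9000 10.8400] v=[0.6000 -1.0000 -1.6000]
Step 2: x=[2.1768 8.7020 10.7212] v=[1.1680 -1.9800 -1.1880]
Step 3: x=[2.3441 8.4139 10.6420] v=[1.6730 -2.8812 -0.7918]
Step 4: x=[2.5528 8.0490 10.5983] v=[2.0870 -3.6495 -0.4374]
Step 5: x=[2.7914 7.6251 10.5836] v=[2.3862 -4.2389 -0.1473]
Step 6: x=[3.0467 7.1637 10.5897] v=[2.5529 -4.6139 0.0610]
Step 7: x=[3.3043 6.6885 10.6073] v=[2.5763 -4.7521 0.1758]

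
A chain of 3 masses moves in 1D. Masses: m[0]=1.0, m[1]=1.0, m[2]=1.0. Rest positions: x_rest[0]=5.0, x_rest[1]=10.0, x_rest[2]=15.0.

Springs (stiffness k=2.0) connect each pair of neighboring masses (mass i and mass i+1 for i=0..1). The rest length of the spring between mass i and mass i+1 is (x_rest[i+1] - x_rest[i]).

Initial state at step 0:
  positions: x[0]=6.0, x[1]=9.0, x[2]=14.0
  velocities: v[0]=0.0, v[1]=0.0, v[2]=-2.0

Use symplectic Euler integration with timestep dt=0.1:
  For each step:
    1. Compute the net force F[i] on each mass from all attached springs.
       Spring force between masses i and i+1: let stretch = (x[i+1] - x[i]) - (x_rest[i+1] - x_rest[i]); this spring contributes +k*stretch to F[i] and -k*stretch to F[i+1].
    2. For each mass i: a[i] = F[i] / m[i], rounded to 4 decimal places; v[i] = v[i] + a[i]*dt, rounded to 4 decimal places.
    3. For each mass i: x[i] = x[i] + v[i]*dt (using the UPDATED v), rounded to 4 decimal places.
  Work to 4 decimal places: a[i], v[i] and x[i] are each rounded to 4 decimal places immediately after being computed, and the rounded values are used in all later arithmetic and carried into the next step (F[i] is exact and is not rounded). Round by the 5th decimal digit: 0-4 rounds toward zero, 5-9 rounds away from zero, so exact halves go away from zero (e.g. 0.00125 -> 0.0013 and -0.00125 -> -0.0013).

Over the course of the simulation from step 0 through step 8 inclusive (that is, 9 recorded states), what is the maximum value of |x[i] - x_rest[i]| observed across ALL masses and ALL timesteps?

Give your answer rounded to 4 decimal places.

Answer: 2.1613

Derivation:
Step 0: x=[6.0000 9.0000 14.0000] v=[0.0000 0.0000 -2.0000]
Step 1: x=[5.9600 9.0400 13.8000] v=[-0.4000 0.4000 -2.0000]
Step 2: x=[5.8816 9.1136 13.6048] v=[-0.7840 0.7360 -1.9520]
Step 3: x=[5.7678 9.2124 13.4198] v=[-1.1376 0.9878 -1.8502]
Step 4: x=[5.6229 9.3264 13.2506] v=[-1.4487 1.1404 -1.6917]
Step 5: x=[5.4521 9.4449 13.1030] v=[-1.7080 1.1845 -1.4765]
Step 6: x=[5.2612 9.5567 12.9822] v=[-1.9094 1.1176 -1.2081]
Step 7: x=[5.0562 9.6511 12.8929] v=[-2.0503 0.9436 -0.8932]
Step 8: x=[4.8431 9.7184 12.8387] v=[-2.1313 0.6730 -0.5416]
Max displacement = 2.1613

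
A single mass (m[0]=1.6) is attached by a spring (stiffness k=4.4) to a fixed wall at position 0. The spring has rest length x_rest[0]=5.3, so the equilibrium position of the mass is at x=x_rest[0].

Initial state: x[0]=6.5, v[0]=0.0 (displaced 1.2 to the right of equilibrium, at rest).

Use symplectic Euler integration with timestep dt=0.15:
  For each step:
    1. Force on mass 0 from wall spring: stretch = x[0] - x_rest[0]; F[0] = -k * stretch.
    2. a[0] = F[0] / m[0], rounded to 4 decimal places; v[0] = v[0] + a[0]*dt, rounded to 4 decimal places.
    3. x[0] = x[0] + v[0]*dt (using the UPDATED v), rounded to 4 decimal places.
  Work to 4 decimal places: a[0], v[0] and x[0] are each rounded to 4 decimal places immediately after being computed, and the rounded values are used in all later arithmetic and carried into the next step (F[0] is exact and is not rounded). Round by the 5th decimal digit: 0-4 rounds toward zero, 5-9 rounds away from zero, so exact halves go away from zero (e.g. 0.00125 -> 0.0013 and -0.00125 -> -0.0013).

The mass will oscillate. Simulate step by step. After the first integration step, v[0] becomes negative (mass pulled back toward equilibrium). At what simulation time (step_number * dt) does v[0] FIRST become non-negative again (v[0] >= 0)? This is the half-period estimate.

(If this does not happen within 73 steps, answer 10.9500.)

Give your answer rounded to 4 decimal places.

Answer: 1.9500

Derivation:
Step 0: x=[6.5000] v=[0.0000]
Step 1: x=[6.4258] v=[-0.4950]
Step 2: x=[6.2819] v=[-0.9594]
Step 3: x=[6.0772] v=[-1.3644]
Step 4: x=[5.8245] v=[-1.6850]
Step 5: x=[5.5393] v=[-1.9014]
Step 6: x=[5.2393] v=[-2.0001]
Step 7: x=[4.9430] v=[-1.9751]
Step 8: x=[4.6688] v=[-1.8278]
Step 9: x=[4.4337] v=[-1.5674]
Step 10: x=[4.2522] v=[-1.2101]
Step 11: x=[4.1355] v=[-0.7779]
Step 12: x=[4.0909] v=[-0.2975]
Step 13: x=[4.1211] v=[0.2013]
First v>=0 after going negative at step 13, time=1.9500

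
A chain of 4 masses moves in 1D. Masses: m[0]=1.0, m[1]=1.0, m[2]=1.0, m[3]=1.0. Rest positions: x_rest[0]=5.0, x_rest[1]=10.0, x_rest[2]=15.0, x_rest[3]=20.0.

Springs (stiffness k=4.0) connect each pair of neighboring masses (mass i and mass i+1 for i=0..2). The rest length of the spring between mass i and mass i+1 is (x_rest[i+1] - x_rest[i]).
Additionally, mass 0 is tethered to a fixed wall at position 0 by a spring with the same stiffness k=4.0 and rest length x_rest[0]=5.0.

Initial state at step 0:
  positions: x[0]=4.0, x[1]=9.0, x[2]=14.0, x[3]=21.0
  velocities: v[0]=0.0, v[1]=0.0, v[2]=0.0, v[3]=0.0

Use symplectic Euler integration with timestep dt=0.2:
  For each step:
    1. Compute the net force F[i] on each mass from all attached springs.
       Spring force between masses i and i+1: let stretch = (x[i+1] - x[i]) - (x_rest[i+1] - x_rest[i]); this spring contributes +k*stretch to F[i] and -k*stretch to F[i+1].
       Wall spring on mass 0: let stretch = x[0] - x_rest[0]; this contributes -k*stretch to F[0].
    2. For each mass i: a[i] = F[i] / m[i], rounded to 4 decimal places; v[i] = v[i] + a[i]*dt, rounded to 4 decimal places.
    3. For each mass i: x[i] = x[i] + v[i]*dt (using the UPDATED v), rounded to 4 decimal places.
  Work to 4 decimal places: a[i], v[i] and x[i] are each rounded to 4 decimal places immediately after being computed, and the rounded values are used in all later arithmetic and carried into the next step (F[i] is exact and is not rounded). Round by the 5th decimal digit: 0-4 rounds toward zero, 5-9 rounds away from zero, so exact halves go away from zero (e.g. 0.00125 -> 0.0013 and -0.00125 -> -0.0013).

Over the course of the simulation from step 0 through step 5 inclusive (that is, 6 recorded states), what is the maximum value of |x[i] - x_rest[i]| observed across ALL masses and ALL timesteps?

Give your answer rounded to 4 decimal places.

Step 0: x=[4.0000 9.0000 14.0000 21.0000] v=[0.0000 0.0000 0.0000 0.0000]
Step 1: x=[4.1600 9.0000 14.3200 20.6800] v=[0.8000 0.0000 1.6000 -1.6000]
Step 2: x=[4.4288 9.0768 14.8064 20.1424] v=[1.3440 0.3840 2.4320 -2.6880]
Step 3: x=[4.7327 9.3267 15.2298 19.5510] v=[1.5194 1.2493 2.1171 -2.9568]
Step 4: x=[5.0144 9.7860 15.4001 19.0682] v=[1.4084 2.2966 0.8516 -2.4138]
Step 5: x=[5.2572 10.3801 15.2591 18.7985] v=[1.2142 2.9706 -0.7052 -1.3483]
Max displacement = 1.2015

Answer: 1.2015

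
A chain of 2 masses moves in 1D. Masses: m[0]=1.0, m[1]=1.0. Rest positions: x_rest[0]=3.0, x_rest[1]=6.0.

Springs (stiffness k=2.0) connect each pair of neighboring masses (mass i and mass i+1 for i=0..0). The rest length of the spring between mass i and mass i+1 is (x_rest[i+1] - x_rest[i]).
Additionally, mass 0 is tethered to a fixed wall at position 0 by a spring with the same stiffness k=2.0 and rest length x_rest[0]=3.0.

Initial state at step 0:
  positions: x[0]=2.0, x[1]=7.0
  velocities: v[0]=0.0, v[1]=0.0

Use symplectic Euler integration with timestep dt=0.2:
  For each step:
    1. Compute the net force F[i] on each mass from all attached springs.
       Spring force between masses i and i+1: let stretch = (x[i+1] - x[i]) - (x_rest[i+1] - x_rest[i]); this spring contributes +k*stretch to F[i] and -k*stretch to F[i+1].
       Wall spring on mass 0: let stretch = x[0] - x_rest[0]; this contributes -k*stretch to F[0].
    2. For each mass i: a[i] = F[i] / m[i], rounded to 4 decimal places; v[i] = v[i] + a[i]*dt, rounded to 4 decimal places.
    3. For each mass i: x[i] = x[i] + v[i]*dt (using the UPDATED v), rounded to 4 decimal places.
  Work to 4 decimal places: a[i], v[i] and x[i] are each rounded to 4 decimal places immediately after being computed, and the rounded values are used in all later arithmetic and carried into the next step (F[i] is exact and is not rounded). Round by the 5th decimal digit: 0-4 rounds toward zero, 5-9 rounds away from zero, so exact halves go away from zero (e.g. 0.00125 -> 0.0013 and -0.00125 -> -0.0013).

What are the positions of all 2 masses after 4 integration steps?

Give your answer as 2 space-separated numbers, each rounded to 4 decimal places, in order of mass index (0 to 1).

Answer: 3.7051 5.8348

Derivation:
Step 0: x=[2.0000 7.0000] v=[0.0000 0.0000]
Step 1: x=[2.2400 6.8400] v=[1.2000 -0.8000]
Step 2: x=[2.6688 6.5520] v=[2.1440 -1.4400]
Step 3: x=[3.1948 6.1933] v=[2.6298 -1.7933]
Step 4: x=[3.7051 5.8348] v=[2.5513 -1.7927]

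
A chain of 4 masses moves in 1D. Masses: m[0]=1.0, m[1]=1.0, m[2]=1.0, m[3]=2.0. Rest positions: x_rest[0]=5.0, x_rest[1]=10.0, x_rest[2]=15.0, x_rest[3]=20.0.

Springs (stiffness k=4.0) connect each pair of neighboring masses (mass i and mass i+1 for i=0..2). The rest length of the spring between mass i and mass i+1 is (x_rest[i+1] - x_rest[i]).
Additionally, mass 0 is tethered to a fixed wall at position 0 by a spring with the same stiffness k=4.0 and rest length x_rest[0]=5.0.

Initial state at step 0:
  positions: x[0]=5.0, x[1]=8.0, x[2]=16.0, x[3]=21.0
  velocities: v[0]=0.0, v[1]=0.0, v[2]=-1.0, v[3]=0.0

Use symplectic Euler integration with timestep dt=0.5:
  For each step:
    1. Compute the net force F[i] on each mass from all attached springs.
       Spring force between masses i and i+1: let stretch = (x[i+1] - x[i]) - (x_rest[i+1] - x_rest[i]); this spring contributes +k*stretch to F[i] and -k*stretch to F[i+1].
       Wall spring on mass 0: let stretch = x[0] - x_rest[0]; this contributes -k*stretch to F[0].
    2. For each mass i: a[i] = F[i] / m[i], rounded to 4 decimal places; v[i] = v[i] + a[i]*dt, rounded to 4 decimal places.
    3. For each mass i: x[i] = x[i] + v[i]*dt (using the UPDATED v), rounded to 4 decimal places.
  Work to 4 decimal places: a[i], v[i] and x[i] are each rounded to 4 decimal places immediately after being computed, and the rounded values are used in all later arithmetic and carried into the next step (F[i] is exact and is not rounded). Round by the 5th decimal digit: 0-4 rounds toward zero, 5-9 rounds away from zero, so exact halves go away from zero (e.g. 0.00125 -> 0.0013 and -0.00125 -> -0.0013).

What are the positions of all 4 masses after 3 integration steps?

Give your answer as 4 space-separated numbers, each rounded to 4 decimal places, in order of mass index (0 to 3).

Step 0: x=[5.0000 8.0000 16.0000 21.0000] v=[0.0000 0.0000 -1.0000 0.0000]
Step 1: x=[3.0000 13.0000 12.5000 21.0000] v=[-4.0000 10.0000 -7.0000 0.0000]
Step 2: x=[8.0000 7.5000 18.0000 19.2500] v=[10.0000 -11.0000 11.0000 -3.5000]
Step 3: x=[4.5000 13.0000 14.2500 19.3750] v=[-7.0000 11.0000 -7.5000 0.2500]

Answer: 4.5000 13.0000 14.2500 19.3750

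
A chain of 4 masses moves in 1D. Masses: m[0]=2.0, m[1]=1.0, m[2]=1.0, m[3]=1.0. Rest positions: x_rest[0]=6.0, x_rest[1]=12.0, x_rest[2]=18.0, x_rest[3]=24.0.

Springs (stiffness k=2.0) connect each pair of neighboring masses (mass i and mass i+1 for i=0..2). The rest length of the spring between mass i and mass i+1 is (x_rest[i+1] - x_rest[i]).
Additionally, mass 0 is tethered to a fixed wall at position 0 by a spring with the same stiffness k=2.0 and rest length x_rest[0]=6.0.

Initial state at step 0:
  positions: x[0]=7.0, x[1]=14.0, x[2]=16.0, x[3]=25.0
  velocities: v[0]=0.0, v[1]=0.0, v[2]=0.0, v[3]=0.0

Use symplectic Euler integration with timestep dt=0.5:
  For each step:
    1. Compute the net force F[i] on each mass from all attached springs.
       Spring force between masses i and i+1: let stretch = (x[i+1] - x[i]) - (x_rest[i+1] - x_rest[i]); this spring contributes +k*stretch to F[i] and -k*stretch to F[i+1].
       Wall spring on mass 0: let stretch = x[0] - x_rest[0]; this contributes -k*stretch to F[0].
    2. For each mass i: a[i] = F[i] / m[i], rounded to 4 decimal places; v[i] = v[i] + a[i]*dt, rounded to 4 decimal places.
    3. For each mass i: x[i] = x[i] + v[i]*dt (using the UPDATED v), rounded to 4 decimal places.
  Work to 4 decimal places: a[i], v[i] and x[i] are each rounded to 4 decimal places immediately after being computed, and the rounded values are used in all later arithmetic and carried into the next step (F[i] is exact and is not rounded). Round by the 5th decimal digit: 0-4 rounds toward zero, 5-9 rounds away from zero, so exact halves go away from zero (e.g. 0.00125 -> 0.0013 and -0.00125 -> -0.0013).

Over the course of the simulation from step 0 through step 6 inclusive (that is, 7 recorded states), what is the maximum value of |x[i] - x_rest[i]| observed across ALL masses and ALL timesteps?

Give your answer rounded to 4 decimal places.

Answer: 3.0038

Derivation:
Step 0: x=[7.0000 14.0000 16.0000 25.0000] v=[0.0000 0.0000 0.0000 0.0000]
Step 1: x=[7.0000 11.5000 19.5000 23.5000] v=[0.0000 -5.0000 7.0000 -3.0000]
Step 2: x=[6.3750 10.7500 21.0000 23.0000] v=[-1.2500 -1.5000 3.0000 -1.0000]
Step 3: x=[5.2500 12.9375 18.3750 24.5000] v=[-2.2500 4.3750 -5.2500 3.0000]
Step 4: x=[4.7344 14.0000 16.0938 25.9375] v=[-1.0313 2.1250 -4.5625 2.8750]
Step 5: x=[5.3516 11.4766 17.6875 25.4532] v=[1.2343 -5.0468 3.1874 -0.9687]
Step 6: x=[6.1621 8.9962 20.0586 24.0860] v=[1.6210 -4.9609 4.7422 -2.7344]
Max displacement = 3.0038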